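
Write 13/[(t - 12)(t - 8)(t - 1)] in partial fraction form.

Using cover-up method: P = 13/44, Q = -13/28, R = 13/77
Result: (13/44)/(t - 12) - (13/28)/(t - 8) + (13/77)/(t - 1)


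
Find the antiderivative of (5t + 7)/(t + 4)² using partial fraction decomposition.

Decompose: A = 5, B = 5·(-4) + 7 = -13, so (5t + 7)/(t + 4)² = 5/(t + 4) - 13/(t + 4)². Integrate: ∫ A/(t + 4) dt = 5 ln|(t + 4)|; ∫ B/(t + 4)² dt = 13/(t + 4). Sum: 5 ln|(t + 4)| + 13/(t + 4) + C


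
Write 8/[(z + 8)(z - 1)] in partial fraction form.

8/(z + 8)(z - 1) = P/(z + 8) + Q/(z - 1). P = 8/(-8 - 1) = -8/9, Q = 8/(1 + 8) = 8/9
Result: (-8/9)/(z + 8) + (8/9)/(z - 1)


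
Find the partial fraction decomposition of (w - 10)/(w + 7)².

(w - 10) = α(w + 7) + β. At w = -7: β = 1·(-7) - 10 = -17. Coeff of w: α = 1
Result: 1/(w + 7) - 17/(w + 7)²


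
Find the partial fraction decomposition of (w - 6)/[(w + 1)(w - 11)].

At w=-1: A = (1·(-1) - 6)/(-1 - 11) = 7/12. At w=11: B = (1·11 - 6)/(11 + 1) = 5/12
Result: (7/12)/(w + 1) + (5/12)/(w - 11)


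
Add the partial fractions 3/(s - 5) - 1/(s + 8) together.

Common denominator (s - 5)(s + 8). Numerator: 3(s + 8) - 1(s - 5) = (3s + 24) - (s - 5) = 2s + 29
Result: (2s + 29)/[(s - 5)(s + 8)]


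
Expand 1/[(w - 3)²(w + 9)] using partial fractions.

Cover-up at w=-9: γ = 1/(-9 - 3)² = 1/144. Cover-up at w=3: β = 1/(3 + 9) = 1/12. Comparing w² coeff: α = -γ = -1/144
Result: (-1/144)/(w - 3) + (1/12)/(w - 3)² + (1/144)/(w + 9)


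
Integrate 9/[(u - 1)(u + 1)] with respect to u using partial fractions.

Decompose: 9/[(u - 1)(u + 1)] = (9/2)/(u - 1) - (9/2)/(u + 1). Integrate each term: (9/2) ln|(u - 1)| - (9/2) ln|(u + 1)| + C


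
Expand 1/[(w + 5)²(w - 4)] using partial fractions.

Cover-up at w=4: R = 1/(4 + 5)² = 1/81. Cover-up at w=-5: Q = 1/(-5 - 4) = -1/9. Comparing w² coeff: P = -R = -1/81
Result: (-1/81)/(w + 5) - (1/9)/(w + 5)² + (1/81)/(w - 4)


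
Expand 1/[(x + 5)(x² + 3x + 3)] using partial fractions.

Cover-up at x = -5: A = 1/((-5)² + 3·(-5) + 3) = 1/13. Then B = -A = -1/13, C = -A·(3 - 5) = 2/13
Result: (1/13)/(x + 5) - ((1/13)x - 2/13)/(x² + 3x + 3)


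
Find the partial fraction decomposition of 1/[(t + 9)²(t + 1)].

Cover-up at t=-1: R = 1/(-1 + 9)² = 1/64. Cover-up at t=-9: Q = 1/(-9 + 1) = -1/8. Comparing t² coeff: P = -R = -1/64
Result: (-1/64)/(t + 9) - (1/8)/(t + 9)² + (1/64)/(t + 1)


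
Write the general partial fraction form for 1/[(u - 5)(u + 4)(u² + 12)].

Two linear + quadratic: A/(u - 5) + B/(u + 4) + (Cu + D)/(u² + 12)


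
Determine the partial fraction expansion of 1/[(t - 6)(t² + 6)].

Cover-up at t = 6: P = 1/(6² + 6) = 1/42. Then Q = -P = -1/42, R = -P·(0 + 6) = -1/7
Result: (1/42)/(t - 6) - ((1/42)t + 1/7)/(t² + 6)


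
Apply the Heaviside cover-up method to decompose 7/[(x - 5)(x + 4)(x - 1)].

Cover (x - 5), x=5: α = 7/[(5 + 4)(5 - 1)] = 7/36. Cover (x + 4), x=-4: β = 7/[(-4 - 5)(-4 - 1)] = 7/45. Cover (x - 1), x=1: γ = 7/[(1 - 5)(1 + 4)] = -7/20.
Result: (7/36)/(x - 5) + (7/45)/(x + 4) - (7/20)/(x - 1)


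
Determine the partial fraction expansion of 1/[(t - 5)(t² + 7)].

Cover-up at t = 5: α = 1/(5² + 7) = 1/32. Then β = -α = -1/32, γ = -α·(0 + 5) = -5/32
Result: (1/32)/(t - 5) - ((1/32)t + 5/32)/(t² + 7)


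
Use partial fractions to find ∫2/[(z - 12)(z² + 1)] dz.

Cover-up at z=12: P = 2/(12²+1) = 2/145. Coeff matching: Q = -2/145, R = -24/145. Decomposition: (2/145)/(z - 12) - ((2/145)z + 24/145)/(z² + 1). Integrate: linear → ln, quadratic → (1/2)ln + arctan: (2/145) ln|(z - 12)| - (1/145) ln(z² + 1) - (24/145) arctan(z) + C


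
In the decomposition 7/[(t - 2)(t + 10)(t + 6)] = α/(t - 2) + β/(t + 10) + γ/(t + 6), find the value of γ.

Cover-up at t = -6: γ = 7/[(-6 - 2)(-6 + 10)] = 7/[(-8)(4)] = -7/32


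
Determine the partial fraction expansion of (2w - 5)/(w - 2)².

(2w - 5) = α(w - 2) + β. At w = 2: β = 2·2 - 5 = -1. Coeff of w: α = 2
Result: 2/(w - 2) - 1/(w - 2)²


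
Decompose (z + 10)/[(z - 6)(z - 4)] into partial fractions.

At z=6: P = (1·6 + 10)/(6 - 4) = 8. At z=4: Q = (1·4 + 10)/(4 - 6) = -7
Result: 8/(z - 6) - 7/(z - 4)


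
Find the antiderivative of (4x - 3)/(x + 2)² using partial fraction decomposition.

Decompose: α = 4, β = 4·(-2) - 3 = -11, so (4x - 3)/(x + 2)² = 4/(x + 2) - 11/(x + 2)². Integrate: ∫ α/(x + 2) dx = 4 ln|(x + 2)|; ∫ β/(x + 2)² dx = 11/(x + 2). Sum: 4 ln|(x + 2)| + 11/(x + 2) + C


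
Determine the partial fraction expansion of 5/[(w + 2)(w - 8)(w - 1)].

Using cover-up method: α = 1/6, β = 1/14, γ = -5/21
Result: (1/6)/(w + 2) + (1/14)/(w - 8) - (5/21)/(w - 1)


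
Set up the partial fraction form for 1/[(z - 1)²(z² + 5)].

Repeated linear + quadratic: A/(z - 1) + B/(z - 1)² + (Cz + D)/(z² + 5)


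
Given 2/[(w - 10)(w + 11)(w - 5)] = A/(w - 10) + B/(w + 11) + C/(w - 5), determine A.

Cover-up at w = 10: A = 2/[(10 + 11)(10 - 5)] = 2/[(21)(5)] = 2/105


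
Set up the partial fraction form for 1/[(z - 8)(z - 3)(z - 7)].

Three distinct linear factors: A/(z - 8) + B/(z - 3) + C/(z - 7)


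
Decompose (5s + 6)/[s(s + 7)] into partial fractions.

At s=0: A = (5·0 + 6)/(0 + 7) = 6/7. At s=-7: B = (5·(-7) + 6)/(-7 - 0) = 29/7
Result: (6/7)/s + (29/7)/(s + 7)


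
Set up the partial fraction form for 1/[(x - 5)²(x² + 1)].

Repeated linear + quadratic: P/(x - 5) + Q/(x - 5)² + (Rx + S)/(x² + 1)


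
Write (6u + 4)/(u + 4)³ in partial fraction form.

(6u + 4) = P(u + 4)² + Q(u + 4) + R. At u = -4: R = 6·(-4) + 4 = -20. Coefficients: P = 0, Q = 6
Result: 6/(u + 4)² - 20/(u + 4)³


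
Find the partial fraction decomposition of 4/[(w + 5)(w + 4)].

4/(w + 5)(w + 4) = A/(w + 5) + B/(w + 4). A = 4/(-5 + 4) = -4, B = 4/(-4 + 5) = 4
Result: -4/(w + 5) + 4/(w + 4)


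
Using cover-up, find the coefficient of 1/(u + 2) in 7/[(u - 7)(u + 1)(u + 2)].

Cover (u + 2), set u=-2: 7/[(-2 - 7)(-2 + 1)] = 7/9


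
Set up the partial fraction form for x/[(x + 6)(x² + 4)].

Linear + irreducible quadratic: P/(x + 6) + (Qx + R)/(x² + 4)


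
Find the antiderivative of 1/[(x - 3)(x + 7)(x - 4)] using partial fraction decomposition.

Cover-up: α = -1/10, β = 1/110, γ = 1/11. Decomposition: (-1/10)/(x - 3) + (1/110)/(x + 7) + (1/11)/(x - 4). Integrate each term: (-1/10) ln|(x - 3)| + (1/110) ln|(x + 7)| + (1/11) ln|(x - 4)| + C


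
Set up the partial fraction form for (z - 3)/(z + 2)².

Repeated linear factor: A/(z + 2) + B/(z + 2)²


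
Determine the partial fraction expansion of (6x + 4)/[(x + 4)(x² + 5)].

At x=-4: A = (6·(-4) + 4)/((-4)² + 5) = -20/21. B = -A = 20/21, C = 6 - (-4)·A = 46/21
Result: (-20/21)/(x + 4) + ((20/21)x + 46/21)/(x² + 5)


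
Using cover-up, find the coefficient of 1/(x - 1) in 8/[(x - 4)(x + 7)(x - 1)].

Cover (x - 1), set x=1: 8/[(1 - 4)(1 + 7)] = -1/3


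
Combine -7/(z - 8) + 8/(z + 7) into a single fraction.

Common denominator (z - 8)(z + 7). Numerator: -7(z + 7) + 8(z - 8) = (-7z - 49) + (8z - 64) = z - 113
Result: (z - 113)/[(z - 8)(z + 7)]


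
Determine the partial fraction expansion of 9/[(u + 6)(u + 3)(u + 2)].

Using cover-up method: A = 3/4, B = -3, C = 9/4
Result: (3/4)/(u + 6) - 3/(u + 3) + (9/4)/(u + 2)


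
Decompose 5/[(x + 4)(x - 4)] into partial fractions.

5/(x + 4)(x - 4) = A/(x + 4) + B/(x - 4). A = 5/(-4 - 4) = -5/8, B = 5/(4 + 4) = 5/8
Result: (-5/8)/(x + 4) + (5/8)/(x - 4)


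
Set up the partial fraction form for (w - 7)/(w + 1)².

Repeated linear factor: A/(w + 1) + B/(w + 1)²


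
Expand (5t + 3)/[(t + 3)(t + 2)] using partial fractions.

At t=-3: α = (5·(-3) + 3)/(-3 + 2) = 12. At t=-2: β = (5·(-2) + 3)/(-2 + 3) = -7
Result: 12/(t + 3) - 7/(t + 2)


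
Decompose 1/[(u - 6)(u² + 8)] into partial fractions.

Cover-up at u = 6: A = 1/(6² + 8) = 1/44. Then B = -A = -1/44, C = -A·(0 + 6) = -3/22
Result: (1/44)/(u - 6) - ((1/44)u + 3/22)/(u² + 8)


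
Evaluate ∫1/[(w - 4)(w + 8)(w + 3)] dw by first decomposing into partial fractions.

Cover-up: A = 1/84, B = 1/60, C = -1/35. Decomposition: (1/84)/(w - 4) + (1/60)/(w + 8) - (1/35)/(w + 3). Integrate each term: (1/84) ln|(w - 4)| + (1/60) ln|(w + 8)| - (1/35) ln|(w + 3)| + C


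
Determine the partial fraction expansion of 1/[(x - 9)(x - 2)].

1/(x - 9)(x - 2) = A/(x - 9) + B/(x - 2). A = 1/(9 - 2) = 1/7, B = 1/(2 - 9) = -1/7
Result: (1/7)/(x - 9) - (1/7)/(x - 2)


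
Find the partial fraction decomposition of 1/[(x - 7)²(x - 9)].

Cover-up at x=9: γ = 1/(9 - 7)² = 1/4. Cover-up at x=7: β = 1/(7 - 9) = -1/2. Comparing x² coeff: α = -γ = -1/4
Result: (-1/4)/(x - 7) - (1/2)/(x - 7)² + (1/4)/(x - 9)


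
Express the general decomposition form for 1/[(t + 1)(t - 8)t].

Three distinct linear factors: α/(t + 1) + β/(t - 8) + γ/t


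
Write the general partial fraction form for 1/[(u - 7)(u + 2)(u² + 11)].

Two linear + quadratic: A/(u - 7) + B/(u + 2) + (Cu + D)/(u² + 11)


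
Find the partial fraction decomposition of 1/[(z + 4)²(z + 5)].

Cover-up at z=-5: C = 1/(-5 + 4)² = 1. Cover-up at z=-4: B = 1/(-4 + 5) = 1. Comparing z² coeff: A = -C = -1
Result: -1/(z + 4) + 1/(z + 4)² + 1/(z + 5)


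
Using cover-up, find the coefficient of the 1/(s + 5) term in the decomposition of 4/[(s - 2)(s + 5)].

Cover (s + 5), set s=-5: 4/((s - 2) at s=-5) = 4/(-7) = -4/7


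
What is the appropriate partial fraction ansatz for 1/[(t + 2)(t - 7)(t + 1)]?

Three distinct linear factors: P/(t + 2) + Q/(t - 7) + R/(t + 1)


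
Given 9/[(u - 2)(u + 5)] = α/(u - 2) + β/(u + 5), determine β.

Cover-up at u = -5: β = 9/(-5 - 2) = -9/7


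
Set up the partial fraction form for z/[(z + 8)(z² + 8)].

Linear + irreducible quadratic: P/(z + 8) + (Qz + R)/(z² + 8)


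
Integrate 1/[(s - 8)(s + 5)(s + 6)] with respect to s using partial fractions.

Cover-up: P = 1/182, Q = -1/13, R = 1/14. Decomposition: (1/182)/(s - 8) - (1/13)/(s + 5) + (1/14)/(s + 6). Integrate each term: (1/182) ln|(s - 8)| - (1/13) ln|(s + 5)| + (1/14) ln|(s + 6)| + C


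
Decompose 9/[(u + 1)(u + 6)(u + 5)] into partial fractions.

Using cover-up method: P = 9/20, Q = 9/5, R = -9/4
Result: (9/20)/(u + 1) + (9/5)/(u + 6) - (9/4)/(u + 5)


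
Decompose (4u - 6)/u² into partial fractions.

(4u - 6) = Au + B. At u = 0: B = 4·0 - 6 = -6. Coeff of u: A = 4
Result: 4/u - 6/u²


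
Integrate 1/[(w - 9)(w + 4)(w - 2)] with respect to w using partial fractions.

Cover-up: P = 1/91, Q = 1/78, R = -1/42. Decomposition: (1/91)/(w - 9) + (1/78)/(w + 4) - (1/42)/(w - 2). Integrate each term: (1/91) ln|(w - 9)| + (1/78) ln|(w + 4)| - (1/42) ln|(w - 2)| + C


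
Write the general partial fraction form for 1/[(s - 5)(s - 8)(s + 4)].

Three distinct linear factors: A/(s - 5) + B/(s - 8) + C/(s + 4)


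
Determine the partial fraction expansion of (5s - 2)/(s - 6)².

(5s - 2) = α(s - 6) + β. At s = 6: β = 5·6 - 2 = 28. Coeff of s: α = 5
Result: 5/(s - 6) + 28/(s - 6)²


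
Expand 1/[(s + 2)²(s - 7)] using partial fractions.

Cover-up at s=7: C = 1/(7 + 2)² = 1/81. Cover-up at s=-2: B = 1/(-2 - 7) = -1/9. Comparing s² coeff: A = -C = -1/81
Result: (-1/81)/(s + 2) - (1/9)/(s + 2)² + (1/81)/(s - 7)


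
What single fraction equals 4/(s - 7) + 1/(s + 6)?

Common denominator (s - 7)(s + 6). Numerator: 4(s + 6) + 1(s - 7) = (4s + 24) + (s - 7) = 5s + 17
Result: (5s + 17)/[(s - 7)(s + 6)]


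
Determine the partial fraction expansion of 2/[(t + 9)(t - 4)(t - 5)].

Using cover-up method: P = 1/91, Q = -2/13, R = 1/7
Result: (1/91)/(t + 9) - (2/13)/(t - 4) + (1/7)/(t - 5)


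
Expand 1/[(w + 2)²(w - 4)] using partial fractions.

Cover-up at w=4: C = 1/(4 + 2)² = 1/36. Cover-up at w=-2: B = 1/(-2 - 4) = -1/6. Comparing w² coeff: A = -C = -1/36
Result: (-1/36)/(w + 2) - (1/6)/(w + 2)² + (1/36)/(w - 4)


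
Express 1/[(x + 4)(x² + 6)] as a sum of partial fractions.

Cover-up at x = -4: P = 1/((-4)² + 6) = 1/22. Then Q = -P = -1/22, R = -P·(0 - 4) = 2/11
Result: (1/22)/(x + 4) - ((1/22)x - 2/11)/(x² + 6)


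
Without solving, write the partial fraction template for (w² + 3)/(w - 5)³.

Repeated linear factor (power 3): P/(w - 5) + Q/(w - 5)² + R/(w - 5)³


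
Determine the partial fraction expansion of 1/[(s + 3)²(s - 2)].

Cover-up at s=2: γ = 1/(2 + 3)² = 1/25. Cover-up at s=-3: β = 1/(-3 - 2) = -1/5. Comparing s² coeff: α = -γ = -1/25
Result: (-1/25)/(s + 3) - (1/5)/(s + 3)² + (1/25)/(s - 2)


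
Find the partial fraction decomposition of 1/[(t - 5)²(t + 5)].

Cover-up at t=-5: γ = 1/(-5 - 5)² = 1/100. Cover-up at t=5: β = 1/(5 + 5) = 1/10. Comparing t² coeff: α = -γ = -1/100
Result: (-1/100)/(t - 5) + (1/10)/(t - 5)² + (1/100)/(t + 5)


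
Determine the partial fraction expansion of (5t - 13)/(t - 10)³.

(5t - 13) = α(t - 10)² + β(t - 10) + γ. At t = 10: γ = 5·10 - 13 = 37. Coefficients: α = 0, β = 5
Result: 5/(t - 10)² + 37/(t - 10)³


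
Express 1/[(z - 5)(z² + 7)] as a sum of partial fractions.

Cover-up at z = 5: A = 1/(5² + 7) = 1/32. Then B = -A = -1/32, C = -A·(0 + 5) = -5/32
Result: (1/32)/(z - 5) - ((1/32)z + 5/32)/(z² + 7)


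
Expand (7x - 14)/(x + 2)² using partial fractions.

(7x - 14) = P(x + 2) + Q. At x = -2: Q = 7·(-2) - 14 = -28. Coeff of x: P = 7
Result: 7/(x + 2) - 28/(x + 2)²


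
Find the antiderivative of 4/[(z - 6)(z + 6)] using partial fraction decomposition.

Decompose: 4/[(z - 6)(z + 6)] = (1/3)/(z - 6) - (1/3)/(z + 6). Integrate each term: (1/3) ln|(z - 6)| - (1/3) ln|(z + 6)| + C


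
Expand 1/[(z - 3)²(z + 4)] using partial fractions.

Cover-up at z=-4: γ = 1/(-4 - 3)² = 1/49. Cover-up at z=3: β = 1/(3 + 4) = 1/7. Comparing z² coeff: α = -γ = -1/49
Result: (-1/49)/(z - 3) + (1/7)/(z - 3)² + (1/49)/(z + 4)


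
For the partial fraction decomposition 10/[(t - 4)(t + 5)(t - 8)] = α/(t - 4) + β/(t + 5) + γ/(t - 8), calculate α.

Cover-up at t = 4: α = 10/[(4 + 5)(4 - 8)] = 10/[(9)(-4)] = -10/36 = -5/18


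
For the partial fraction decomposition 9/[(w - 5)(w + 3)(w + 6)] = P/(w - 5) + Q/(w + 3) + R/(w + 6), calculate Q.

Cover-up at w = -3: Q = 9/[(-3 - 5)(-3 + 6)] = 9/[(-8)(3)] = -9/24 = -3/8


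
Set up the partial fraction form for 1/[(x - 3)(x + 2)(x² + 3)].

Two linear + quadratic: A/(x - 3) + B/(x + 2) + (Cx + D)/(x² + 3)


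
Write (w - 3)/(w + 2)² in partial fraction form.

(w - 3) = P(w + 2) + Q. At w = -2: Q = 1·(-2) - 3 = -5. Coeff of w: P = 1
Result: 1/(w + 2) - 5/(w + 2)²


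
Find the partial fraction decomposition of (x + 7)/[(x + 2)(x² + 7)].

At x=-2: α = (1·(-2) + 7)/((-2)² + 7) = 5/11. β = -α = -5/11, γ = 1 - (-2)·α = 21/11
Result: (5/11)/(x + 2) - ((5/11)x - 21/11)/(x² + 7)


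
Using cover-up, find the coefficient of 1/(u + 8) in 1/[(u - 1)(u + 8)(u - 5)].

Cover (u + 8), set u=-8: 1/[(-8 - 1)(-8 - 5)] = 1/117


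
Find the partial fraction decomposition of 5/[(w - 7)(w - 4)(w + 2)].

Using cover-up method: A = 5/27, B = -5/18, C = 5/54
Result: (5/27)/(w - 7) - (5/18)/(w - 4) + (5/54)/(w + 2)


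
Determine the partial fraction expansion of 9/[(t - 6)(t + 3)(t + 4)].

Using cover-up method: P = 1/10, Q = -1, R = 9/10
Result: (1/10)/(t - 6) - 1/(t + 3) + (9/10)/(t + 4)


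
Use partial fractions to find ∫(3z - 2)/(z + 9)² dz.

Decompose: P = 3, Q = 3·(-9) - 2 = -29, so (3z - 2)/(z + 9)² = 3/(z + 9) - 29/(z + 9)². Integrate: ∫ P/(z + 9) dz = 3 ln|(z + 9)|; ∫ Q/(z + 9)² dz = 29/(z + 9). Sum: 3 ln|(z + 9)| + 29/(z + 9) + C


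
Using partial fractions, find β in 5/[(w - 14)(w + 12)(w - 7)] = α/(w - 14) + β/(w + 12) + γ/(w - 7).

Cover-up at w = -12: β = 5/[(-12 - 14)(-12 - 7)] = 5/[(-26)(-19)] = 5/494


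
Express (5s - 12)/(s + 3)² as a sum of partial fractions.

(5s - 12) = P(s + 3) + Q. At s = -3: Q = 5·(-3) - 12 = -27. Coeff of s: P = 5
Result: 5/(s + 3) - 27/(s + 3)²


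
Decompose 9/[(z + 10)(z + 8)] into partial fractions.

9/(z + 10)(z + 8) = P/(z + 10) + Q/(z + 8). P = 9/(-10 + 8) = -9/2, Q = 9/(-8 + 10) = 9/2
Result: (-9/2)/(z + 10) + (9/2)/(z + 8)


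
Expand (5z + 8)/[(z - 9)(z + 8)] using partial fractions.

At z=9: A = (5·9 + 8)/(9 + 8) = 53/17. At z=-8: B = (5·(-8) + 8)/(-8 - 9) = 32/17
Result: (53/17)/(z - 9) + (32/17)/(z + 8)


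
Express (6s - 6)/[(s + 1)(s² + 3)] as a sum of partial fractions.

At s=-1: α = (6·(-1) - 6)/((-1)² + 3) = -3. β = -α = 3, γ = 6 - (-1)·α = 3
Result: -3/(s + 1) + (3s + 3)/(s² + 3)


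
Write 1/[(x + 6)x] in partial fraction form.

1/(x + 6)x = α/(x + 6) + β/x. α = 1/(-6 - 0) = -1/6, β = 1/(0 + 6) = 1/6
Result: (-1/6)/(x + 6) + (1/6)/x


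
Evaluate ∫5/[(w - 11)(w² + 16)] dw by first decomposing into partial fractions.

Cover-up at w=11: α = 5/(11²+16) = 5/137. Coeff matching: β = -5/137, γ = -55/137. Decomposition: (5/137)/(w - 11) - ((5/137)w + 55/137)/(w² + 16). Integrate: linear → ln, quadratic → (1/2)ln + arctan: (5/137) ln|(w - 11)| - (5/274) ln(w² + 16) - (55/548) arctan(w/4) + C


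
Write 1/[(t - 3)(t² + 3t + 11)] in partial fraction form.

Cover-up at t = 3: P = 1/(3² + 3·3 + 11) = 1/29. Then Q = -P = -1/29, R = -P·(3 + 3) = -6/29
Result: (1/29)/(t - 3) - ((1/29)t + 6/29)/(t² + 3t + 11)


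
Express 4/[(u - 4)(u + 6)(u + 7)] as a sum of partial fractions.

Using cover-up method: α = 2/55, β = -2/5, γ = 4/11
Result: (2/55)/(u - 4) - (2/5)/(u + 6) + (4/11)/(u + 7)


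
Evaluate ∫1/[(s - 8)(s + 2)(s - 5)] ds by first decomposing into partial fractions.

Cover-up: α = 1/30, β = 1/70, γ = -1/21. Decomposition: (1/30)/(s - 8) + (1/70)/(s + 2) - (1/21)/(s - 5). Integrate each term: (1/30) ln|(s - 8)| + (1/70) ln|(s + 2)| - (1/21) ln|(s - 5)| + C


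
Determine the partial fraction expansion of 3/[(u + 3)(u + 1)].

3/(u + 3)(u + 1) = A/(u + 3) + B/(u + 1). A = 3/(-3 + 1) = -3/2, B = 3/(-1 + 3) = 3/2
Result: (-3/2)/(u + 3) + (3/2)/(u + 1)


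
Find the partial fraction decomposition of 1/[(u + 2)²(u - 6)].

Cover-up at u=6: R = 1/(6 + 2)² = 1/64. Cover-up at u=-2: Q = 1/(-2 - 6) = -1/8. Comparing u² coeff: P = -R = -1/64
Result: (-1/64)/(u + 2) - (1/8)/(u + 2)² + (1/64)/(u - 6)


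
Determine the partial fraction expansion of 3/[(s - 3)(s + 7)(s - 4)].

Using cover-up method: P = -3/10, Q = 3/110, R = 3/11
Result: (-3/10)/(s - 3) + (3/110)/(s + 7) + (3/11)/(s - 4)


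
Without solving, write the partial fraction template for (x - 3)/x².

Repeated linear factor: A/x + B/x²


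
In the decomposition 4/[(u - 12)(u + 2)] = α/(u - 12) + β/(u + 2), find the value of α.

Cover-up at u = 12: α = 4/(12 + 2) = 4/14 = 2/7


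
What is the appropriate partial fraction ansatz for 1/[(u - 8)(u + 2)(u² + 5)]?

Two linear + quadratic: P/(u - 8) + Q/(u + 2) + (Ru + S)/(u² + 5)


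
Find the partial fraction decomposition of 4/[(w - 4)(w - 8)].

4/(w - 4)(w - 8) = α/(w - 4) + β/(w - 8). α = 4/(4 - 8) = -1, β = 4/(8 - 4) = 1
Result: -1/(w - 4) + 1/(w - 8)


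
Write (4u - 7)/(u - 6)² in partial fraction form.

(4u - 7) = A(u - 6) + B. At u = 6: B = 4·6 - 7 = 17. Coeff of u: A = 4
Result: 4/(u - 6) + 17/(u - 6)²


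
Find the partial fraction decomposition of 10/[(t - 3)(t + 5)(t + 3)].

Using cover-up method: P = 5/24, Q = 5/8, R = -5/6
Result: (5/24)/(t - 3) + (5/8)/(t + 5) - (5/6)/(t + 3)


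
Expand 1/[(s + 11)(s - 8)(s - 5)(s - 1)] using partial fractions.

Using Heaviside cover-up: (-1/3648)/(s + 11) + (1/399)/(s - 8) - (1/192)/(s - 5) + (1/336)/(s - 1)


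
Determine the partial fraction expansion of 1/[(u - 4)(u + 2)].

1/(u - 4)(u + 2) = α/(u - 4) + β/(u + 2). α = 1/(4 + 2) = 1/6, β = 1/(-2 - 4) = -1/6
Result: (1/6)/(u - 4) - (1/6)/(u + 2)


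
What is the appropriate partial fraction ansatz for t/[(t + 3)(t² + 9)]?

Linear + irreducible quadratic: α/(t + 3) + (βt + γ)/(t² + 9)


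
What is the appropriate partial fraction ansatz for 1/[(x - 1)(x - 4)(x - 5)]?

Three distinct linear factors: A/(x - 1) + B/(x - 4) + C/(x - 5)


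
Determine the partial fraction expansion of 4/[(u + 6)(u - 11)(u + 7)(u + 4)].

Using Heaviside cover-up: (2/17)/(u + 6) + (2/2295)/(u - 11) - (2/27)/(u + 7) - (2/45)/(u + 4)


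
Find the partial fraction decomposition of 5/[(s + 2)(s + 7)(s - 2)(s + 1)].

Using Heaviside cover-up: (1/4)/(s + 2) - (1/54)/(s + 7) + (5/108)/(s - 2) - (5/18)/(s + 1)


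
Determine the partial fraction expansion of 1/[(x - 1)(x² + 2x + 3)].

Cover-up at x = 1: A = 1/(1² + 2·1 + 3) = 1/6. Then B = -A = -1/6, C = -A·(2 + 1) = -1/2
Result: (1/6)/(x - 1) - ((1/6)x + 1/2)/(x² + 2x + 3)


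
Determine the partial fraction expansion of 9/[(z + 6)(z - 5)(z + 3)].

Using cover-up method: P = 3/11, Q = 9/88, R = -3/8
Result: (3/11)/(z + 6) + (9/88)/(z - 5) - (3/8)/(z + 3)


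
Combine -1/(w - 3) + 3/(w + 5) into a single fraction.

Common denominator (w - 3)(w + 5). Numerator: -1(w + 5) + 3(w - 3) = (-w - 5) + (3w - 9) = 2w - 14
Result: (2w - 14)/[(w - 3)(w + 5)]


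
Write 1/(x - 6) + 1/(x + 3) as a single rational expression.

Common denominator (x - 6)(x + 3). Numerator: 1(x + 3) + 1(x - 6) = (x + 3) + (x - 6) = 2x - 3
Result: (2x - 3)/[(x - 6)(x + 3)]


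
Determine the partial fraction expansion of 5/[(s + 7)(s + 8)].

5/(s + 7)(s + 8) = α/(s + 7) + β/(s + 8). α = 5/(-7 + 8) = 5, β = 5/(-8 + 7) = -5
Result: 5/(s + 7) - 5/(s + 8)


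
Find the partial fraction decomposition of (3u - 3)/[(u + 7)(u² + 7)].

At u=-7: A = (3·(-7) - 3)/((-7)² + 7) = -3/7. B = -A = 3/7, C = 3 - (-7)·A = 0
Result: (-3/7)/(u + 7) + ((3/7)u)/(u² + 7)


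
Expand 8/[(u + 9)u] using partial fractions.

8/(u + 9)u = α/(u + 9) + β/u. α = 8/(-9 - 0) = -8/9, β = 8/(0 + 9) = 8/9
Result: (-8/9)/(u + 9) + (8/9)/u


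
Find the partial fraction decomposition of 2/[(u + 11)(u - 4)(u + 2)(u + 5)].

Using Heaviside cover-up: (-1/405)/(u + 11) + (1/405)/(u - 4) - (1/81)/(u + 2) + (1/81)/(u + 5)


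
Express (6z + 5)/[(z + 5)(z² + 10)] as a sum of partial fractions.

At z=-5: P = (6·(-5) + 5)/((-5)² + 10) = -5/7. Q = -P = 5/7, R = 6 - (-5)·P = 17/7
Result: (-5/7)/(z + 5) + ((5/7)z + 17/7)/(z² + 10)


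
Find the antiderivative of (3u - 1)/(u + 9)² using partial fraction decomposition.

Decompose: α = 3, β = 3·(-9) - 1 = -28, so (3u - 1)/(u + 9)² = 3/(u + 9) - 28/(u + 9)². Integrate: ∫ α/(u + 9) du = 3 ln|(u + 9)|; ∫ β/(u + 9)² du = 28/(u + 9). Sum: 3 ln|(u + 9)| + 28/(u + 9) + C


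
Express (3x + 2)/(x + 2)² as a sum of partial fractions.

(3x + 2) = A(x + 2) + B. At x = -2: B = 3·(-2) + 2 = -4. Coeff of x: A = 3
Result: 3/(x + 2) - 4/(x + 2)²


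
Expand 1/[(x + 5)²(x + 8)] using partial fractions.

Cover-up at x=-8: C = 1/(-8 + 5)² = 1/9. Cover-up at x=-5: B = 1/(-5 + 8) = 1/3. Comparing x² coeff: A = -C = -1/9
Result: (-1/9)/(x + 5) + (1/3)/(x + 5)² + (1/9)/(x + 8)


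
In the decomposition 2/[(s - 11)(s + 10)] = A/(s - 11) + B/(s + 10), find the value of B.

Cover-up at s = -10: B = 2/(-10 - 11) = -2/21


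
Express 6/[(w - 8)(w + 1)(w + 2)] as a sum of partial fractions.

Using cover-up method: P = 1/15, Q = -2/3, R = 3/5
Result: (1/15)/(w - 8) - (2/3)/(w + 1) + (3/5)/(w + 2)


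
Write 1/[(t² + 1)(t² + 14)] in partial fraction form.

Coefficient matching gives α = γ = 0, β = 1/(14-1) = 1/13, δ = -β = -1/13
Result: (1/13)/(t² + 1) - (1/13)/(t² + 14)


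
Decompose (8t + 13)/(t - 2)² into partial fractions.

(8t + 13) = α(t - 2) + β. At t = 2: β = 8·2 + 13 = 29. Coeff of t: α = 8
Result: 8/(t - 2) + 29/(t - 2)²


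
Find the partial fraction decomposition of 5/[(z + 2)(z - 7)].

5/(z + 2)(z - 7) = α/(z + 2) + β/(z - 7). α = 5/(-2 - 7) = -5/9, β = 5/(7 + 2) = 5/9
Result: (-5/9)/(z + 2) + (5/9)/(z - 7)


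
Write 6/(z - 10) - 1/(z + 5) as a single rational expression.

Common denominator (z - 10)(z + 5). Numerator: 6(z + 5) - 1(z - 10) = (6z + 30) - (z - 10) = 5z + 40
Result: (5z + 40)/[(z - 10)(z + 5)]


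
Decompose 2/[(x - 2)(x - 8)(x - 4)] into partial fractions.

Using cover-up method: P = 1/6, Q = 1/12, R = -1/4
Result: (1/6)/(x - 2) + (1/12)/(x - 8) - (1/4)/(x - 4)


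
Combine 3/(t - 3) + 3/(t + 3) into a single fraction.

Common denominator (t - 3)(t + 3). Numerator: 3(t + 3) + 3(t - 3) = (3t + 9) + (3t - 9) = 6t
Result: (6t)/[(t - 3)(t + 3)]


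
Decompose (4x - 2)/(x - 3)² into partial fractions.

(4x - 2) = A(x - 3) + B. At x = 3: B = 4·3 - 2 = 10. Coeff of x: A = 4
Result: 4/(x - 3) + 10/(x - 3)²


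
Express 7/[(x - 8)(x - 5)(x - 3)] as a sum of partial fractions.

Using cover-up method: P = 7/15, Q = -7/6, R = 7/10
Result: (7/15)/(x - 8) - (7/6)/(x - 5) + (7/10)/(x - 3)


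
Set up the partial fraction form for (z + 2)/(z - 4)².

Repeated linear factor: A/(z - 4) + B/(z - 4)²


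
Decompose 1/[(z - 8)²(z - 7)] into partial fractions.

Cover-up at z=7: C = 1/(7 - 8)² = 1. Cover-up at z=8: B = 1/(8 - 7) = 1. Comparing z² coeff: A = -C = -1
Result: -1/(z - 8) + 1/(z - 8)² + 1/(z - 7)


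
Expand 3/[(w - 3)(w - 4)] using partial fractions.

3/(w - 3)(w - 4) = α/(w - 3) + β/(w - 4). α = 3/(3 - 4) = -3, β = 3/(4 - 3) = 3
Result: -3/(w - 3) + 3/(w - 4)


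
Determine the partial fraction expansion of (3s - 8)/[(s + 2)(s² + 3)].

At s=-2: α = (3·(-2) - 8)/((-2)² + 3) = -2. β = -α = 2, γ = 3 - (-2)·α = -1
Result: -2/(s + 2) + (2s - 1)/(s² + 3)


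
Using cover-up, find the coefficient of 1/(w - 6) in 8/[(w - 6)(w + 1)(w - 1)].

Cover (w - 6), set w=6: 8/[(6 + 1)(6 - 1)] = 8/35


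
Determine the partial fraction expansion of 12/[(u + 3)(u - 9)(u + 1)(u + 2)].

Using Heaviside cover-up: (-1/2)/(u + 3) + (1/110)/(u - 9) - (3/5)/(u + 1) + (12/11)/(u + 2)


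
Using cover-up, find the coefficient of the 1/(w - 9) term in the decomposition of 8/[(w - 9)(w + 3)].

Cover (w - 9), set w=9: 8/((w + 3) at w=9) = 8/(12) = 2/3


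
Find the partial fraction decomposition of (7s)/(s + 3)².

(7s) = P(s + 3) + Q. At s = -3: Q = 7·(-3) + 0 = -21. Coeff of s: P = 7
Result: 7/(s + 3) - 21/(s + 3)²


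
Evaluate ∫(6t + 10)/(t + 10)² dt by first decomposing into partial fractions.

Decompose: A = 6, B = 6·(-10) + 10 = -50, so (6t + 10)/(t + 10)² = 6/(t + 10) - 50/(t + 10)². Integrate: ∫ A/(t + 10) dt = 6 ln|(t + 10)|; ∫ B/(t + 10)² dt = 50/(t + 10). Sum: 6 ln|(t + 10)| + 50/(t + 10) + C


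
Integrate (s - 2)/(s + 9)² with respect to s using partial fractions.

Decompose: P = 1, Q = 1·(-9) - 2 = -11, so (s - 2)/(s + 9)² = 1/(s + 9) - 11/(s + 9)². Integrate: ∫ P/(s + 9) ds = ln|(s + 9)|; ∫ Q/(s + 9)² ds = 11/(s + 9). Sum: ln|(s + 9)| + 11/(s + 9) + C


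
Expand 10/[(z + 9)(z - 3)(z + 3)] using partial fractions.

Using cover-up method: α = 5/36, β = 5/36, γ = -5/18
Result: (5/36)/(z + 9) + (5/36)/(z - 3) - (5/18)/(z + 3)


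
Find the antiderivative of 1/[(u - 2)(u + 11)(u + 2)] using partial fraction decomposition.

Cover-up: α = 1/52, β = 1/117, γ = -1/36. Decomposition: (1/52)/(u - 2) + (1/117)/(u + 11) - (1/36)/(u + 2). Integrate each term: (1/52) ln|(u - 2)| + (1/117) ln|(u + 11)| - (1/36) ln|(u + 2)| + C


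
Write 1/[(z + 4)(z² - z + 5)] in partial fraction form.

Cover-up at z = -4: P = 1/((-4)² - 1·(-4) + 5) = 1/25. Then Q = -P = -1/25, R = -P·(-1 - 4) = 1/5
Result: (1/25)/(z + 4) - ((1/25)z - 1/5)/(z² - z + 5)


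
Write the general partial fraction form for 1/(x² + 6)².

Repeated quadratic factor: (Ax + B)/(x² + 6) + (Cx + D)/(x² + 6)²


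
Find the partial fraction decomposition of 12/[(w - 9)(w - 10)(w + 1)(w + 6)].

Using Heaviside cover-up: (-2/25)/(w - 9) + (3/44)/(w - 10) + (6/275)/(w + 1) - (1/100)/(w + 6)


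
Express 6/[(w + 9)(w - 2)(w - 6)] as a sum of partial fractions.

Using cover-up method: α = 2/55, β = -3/22, γ = 1/10
Result: (2/55)/(w + 9) - (3/22)/(w - 2) + (1/10)/(w - 6)


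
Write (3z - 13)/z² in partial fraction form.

(3z - 13) = Pz + Q. At z = 0: Q = 3·0 - 13 = -13. Coeff of z: P = 3
Result: 3/z - 13/z²


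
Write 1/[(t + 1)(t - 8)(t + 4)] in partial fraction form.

Using cover-up method: P = -1/27, Q = 1/108, R = 1/36
Result: (-1/27)/(t + 1) + (1/108)/(t - 8) + (1/36)/(t + 4)


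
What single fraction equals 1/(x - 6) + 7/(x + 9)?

Common denominator (x - 6)(x + 9). Numerator: 1(x + 9) + 7(x - 6) = (x + 9) + (7x - 42) = 8x - 33
Result: (8x - 33)/[(x - 6)(x + 9)]


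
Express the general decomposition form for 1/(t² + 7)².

Repeated quadratic factor: (αt + β)/(t² + 7) + (γt + δ)/(t² + 7)²


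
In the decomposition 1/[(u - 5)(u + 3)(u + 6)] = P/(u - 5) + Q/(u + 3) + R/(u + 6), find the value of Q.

Cover-up at u = -3: Q = 1/[(-3 - 5)(-3 + 6)] = 1/[(-8)(3)] = -1/24


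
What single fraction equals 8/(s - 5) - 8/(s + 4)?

Common denominator (s - 5)(s + 4). Numerator: 8(s + 4) - 8(s - 5) = (8s + 32) - (8s - 40) = 72
Result: (72)/[(s - 5)(s + 4)]


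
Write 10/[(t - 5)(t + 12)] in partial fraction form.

10/(t - 5)(t + 12) = α/(t - 5) + β/(t + 12). α = 10/(5 + 12) = 10/17, β = 10/(-12 - 5) = -10/17
Result: (10/17)/(t - 5) - (10/17)/(t + 12)


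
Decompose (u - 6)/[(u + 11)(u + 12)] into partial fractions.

At u=-11: A = (1·(-11) - 6)/(-11 + 12) = -17. At u=-12: B = (1·(-12) - 6)/(-12 + 11) = 18
Result: -17/(u + 11) + 18/(u + 12)


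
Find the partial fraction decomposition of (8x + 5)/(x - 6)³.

(8x + 5) = A(x - 6)² + B(x - 6) + C. At x = 6: C = 8·6 + 5 = 53. Coefficients: A = 0, B = 8
Result: 8/(x - 6)² + 53/(x - 6)³


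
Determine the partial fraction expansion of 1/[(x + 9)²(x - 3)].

Cover-up at x=3: γ = 1/(3 + 9)² = 1/144. Cover-up at x=-9: β = 1/(-9 - 3) = -1/12. Comparing x² coeff: α = -γ = -1/144
Result: (-1/144)/(x + 9) - (1/12)/(x + 9)² + (1/144)/(x - 3)


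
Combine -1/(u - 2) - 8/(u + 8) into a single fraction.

Common denominator (u - 2)(u + 8). Numerator: -1(u + 8) - 8(u - 2) = (-u - 8) - (8u - 16) = -9u + 8
Result: (-9u + 8)/[(u - 2)(u + 8)]


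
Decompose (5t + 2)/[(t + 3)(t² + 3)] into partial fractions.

At t=-3: P = (5·(-3) + 2)/((-3)² + 3) = -13/12. Q = -P = 13/12, R = 5 - (-3)·P = 7/4
Result: (-13/12)/(t + 3) + ((13/12)t + 7/4)/(t² + 3)


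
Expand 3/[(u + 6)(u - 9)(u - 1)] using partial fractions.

Using cover-up method: A = 1/35, B = 1/40, C = -3/56
Result: (1/35)/(u + 6) + (1/40)/(u - 9) - (3/56)/(u - 1)


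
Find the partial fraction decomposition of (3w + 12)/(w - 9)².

(3w + 12) = A(w - 9) + B. At w = 9: B = 3·9 + 12 = 39. Coeff of w: A = 3
Result: 3/(w - 9) + 39/(w - 9)²


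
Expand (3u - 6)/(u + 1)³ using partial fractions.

(3u - 6) = P(u + 1)² + Q(u + 1) + R. At u = -1: R = 3·(-1) - 6 = -9. Coefficients: P = 0, Q = 3
Result: 3/(u + 1)² - 9/(u + 1)³


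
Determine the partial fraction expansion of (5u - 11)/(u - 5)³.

(5u - 11) = A(u - 5)² + B(u - 5) + C. At u = 5: C = 5·5 - 11 = 14. Coefficients: A = 0, B = 5
Result: 5/(u - 5)² + 14/(u - 5)³


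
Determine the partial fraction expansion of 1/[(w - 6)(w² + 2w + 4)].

Cover-up at w = 6: P = 1/(6² + 2·6 + 4) = 1/52. Then Q = -P = -1/52, R = -P·(2 + 6) = -2/13
Result: (1/52)/(w - 6) - ((1/52)w + 2/13)/(w² + 2w + 4)


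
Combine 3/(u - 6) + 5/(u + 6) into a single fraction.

Common denominator (u - 6)(u + 6). Numerator: 3(u + 6) + 5(u - 6) = (3u + 18) + (5u - 30) = 8u - 12
Result: (8u - 12)/[(u - 6)(u + 6)]


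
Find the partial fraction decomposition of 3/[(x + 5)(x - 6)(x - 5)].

Using cover-up method: α = 3/110, β = 3/11, γ = -3/10
Result: (3/110)/(x + 5) + (3/11)/(x - 6) - (3/10)/(x - 5)


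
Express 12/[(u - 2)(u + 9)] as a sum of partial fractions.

12/(u - 2)(u + 9) = P/(u - 2) + Q/(u + 9). P = 12/(2 + 9) = 12/11, Q = 12/(-9 - 2) = -12/11
Result: (12/11)/(u - 2) - (12/11)/(u + 9)


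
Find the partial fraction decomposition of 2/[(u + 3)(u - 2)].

2/(u + 3)(u - 2) = P/(u + 3) + Q/(u - 2). P = 2/(-3 - 2) = -2/5, Q = 2/(2 + 3) = 2/5
Result: (-2/5)/(u + 3) + (2/5)/(u - 2)


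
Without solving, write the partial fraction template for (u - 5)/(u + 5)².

Repeated linear factor: α/(u + 5) + β/(u + 5)²


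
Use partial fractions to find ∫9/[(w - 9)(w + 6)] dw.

Decompose: 9/[(w - 9)(w + 6)] = (3/5)/(w - 9) - (3/5)/(w + 6). Integrate each term: (3/5) ln|(w - 9)| - (3/5) ln|(w + 6)| + C


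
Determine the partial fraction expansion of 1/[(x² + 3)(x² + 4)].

Coefficient matching gives P = R = 0, Q = 1/(4-3) = 1, S = -Q = -1
Result: 1/(x² + 3) - 1/(x² + 4)


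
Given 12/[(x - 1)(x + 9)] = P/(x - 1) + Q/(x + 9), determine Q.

Cover-up at x = -9: Q = 12/(-9 - 1) = -12/10 = -6/5


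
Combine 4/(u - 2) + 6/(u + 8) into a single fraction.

Common denominator (u - 2)(u + 8). Numerator: 4(u + 8) + 6(u - 2) = (4u + 32) + (6u - 12) = 10u + 20
Result: (10u + 20)/[(u - 2)(u + 8)]


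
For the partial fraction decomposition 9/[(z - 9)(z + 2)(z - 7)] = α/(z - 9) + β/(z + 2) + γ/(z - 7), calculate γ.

Cover-up at z = 7: γ = 9/[(7 - 9)(7 + 2)] = 9/[(-2)(9)] = -9/18 = -1/2


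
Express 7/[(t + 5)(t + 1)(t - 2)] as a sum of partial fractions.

Using cover-up method: α = 1/4, β = -7/12, γ = 1/3
Result: (1/4)/(t + 5) - (7/12)/(t + 1) + (1/3)/(t - 2)


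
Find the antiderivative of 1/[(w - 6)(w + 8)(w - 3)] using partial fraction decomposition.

Cover-up: P = 1/42, Q = 1/154, R = -1/33. Decomposition: (1/42)/(w - 6) + (1/154)/(w + 8) - (1/33)/(w - 3). Integrate each term: (1/42) ln|(w - 6)| + (1/154) ln|(w + 8)| - (1/33) ln|(w - 3)| + C


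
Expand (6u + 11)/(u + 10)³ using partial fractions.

(6u + 11) = P(u + 10)² + Q(u + 10) + R. At u = -10: R = 6·(-10) + 11 = -49. Coefficients: P = 0, Q = 6
Result: 6/(u + 10)² - 49/(u + 10)³


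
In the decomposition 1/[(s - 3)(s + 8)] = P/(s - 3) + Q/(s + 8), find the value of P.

Cover-up at s = 3: P = 1/(3 + 8) = 1/11


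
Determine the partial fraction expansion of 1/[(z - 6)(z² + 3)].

Cover-up at z = 6: P = 1/(6² + 3) = 1/39. Then Q = -P = -1/39, R = -P·(0 + 6) = -2/13
Result: (1/39)/(z - 6) - ((1/39)z + 2/13)/(z² + 3)


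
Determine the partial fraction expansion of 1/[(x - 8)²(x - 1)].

Cover-up at x=1: C = 1/(1 - 8)² = 1/49. Cover-up at x=8: B = 1/(8 - 1) = 1/7. Comparing x² coeff: A = -C = -1/49
Result: (-1/49)/(x - 8) + (1/7)/(x - 8)² + (1/49)/(x - 1)


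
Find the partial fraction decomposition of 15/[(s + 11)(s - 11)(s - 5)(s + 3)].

Using Heaviside cover-up: (-15/2816)/(s + 11) + (5/616)/(s - 11) - (5/256)/(s - 5) + (15/896)/(s + 3)


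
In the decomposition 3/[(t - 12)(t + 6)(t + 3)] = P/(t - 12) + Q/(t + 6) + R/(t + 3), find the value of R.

Cover-up at t = -3: R = 3/[(-3 - 12)(-3 + 6)] = 3/[(-15)(3)] = -3/45 = -1/15


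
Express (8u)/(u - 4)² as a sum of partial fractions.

(8u) = P(u - 4) + Q. At u = 4: Q = 8·4 + 0 = 32. Coeff of u: P = 8
Result: 8/(u - 4) + 32/(u - 4)²


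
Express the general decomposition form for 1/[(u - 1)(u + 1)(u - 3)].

Three distinct linear factors: A/(u - 1) + B/(u + 1) + C/(u - 3)


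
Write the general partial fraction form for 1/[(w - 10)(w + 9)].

Distinct linear factors: A/(w - 10) + B/(w + 9)


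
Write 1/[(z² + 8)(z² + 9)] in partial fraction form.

Coefficient matching gives A = C = 0, B = 1/(9-8) = 1, D = -B = -1
Result: 1/(z² + 8) - 1/(z² + 9)


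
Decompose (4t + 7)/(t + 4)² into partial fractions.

(4t + 7) = P(t + 4) + Q. At t = -4: Q = 4·(-4) + 7 = -9. Coeff of t: P = 4
Result: 4/(t + 4) - 9/(t + 4)²


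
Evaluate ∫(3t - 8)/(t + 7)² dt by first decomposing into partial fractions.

Decompose: A = 3, B = 3·(-7) - 8 = -29, so (3t - 8)/(t + 7)² = 3/(t + 7) - 29/(t + 7)². Integrate: ∫ A/(t + 7) dt = 3 ln|(t + 7)|; ∫ B/(t + 7)² dt = 29/(t + 7). Sum: 3 ln|(t + 7)| + 29/(t + 7) + C


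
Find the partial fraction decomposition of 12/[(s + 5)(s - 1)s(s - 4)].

Using Heaviside cover-up: (-2/45)/(s + 5) - (2/3)/(s - 1) + (3/5)/s + (1/9)/(s - 4)


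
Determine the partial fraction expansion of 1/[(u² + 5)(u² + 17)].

Coefficient matching gives A = C = 0, B = 1/(17-5) = 1/12, D = -B = -1/12
Result: (1/12)/(u² + 5) - (1/12)/(u² + 17)


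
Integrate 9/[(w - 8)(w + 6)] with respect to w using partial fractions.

Decompose: 9/[(w - 8)(w + 6)] = (9/14)/(w - 8) - (9/14)/(w + 6). Integrate each term: (9/14) ln|(w - 8)| - (9/14) ln|(w + 6)| + C


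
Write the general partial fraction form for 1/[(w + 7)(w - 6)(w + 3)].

Three distinct linear factors: A/(w + 7) + B/(w - 6) + C/(w + 3)


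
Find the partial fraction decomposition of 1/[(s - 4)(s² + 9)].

Cover-up at s = 4: A = 1/(4² + 9) = 1/25. Then B = -A = -1/25, C = -A·(0 + 4) = -4/25
Result: (1/25)/(s - 4) - ((1/25)s + 4/25)/(s² + 9)


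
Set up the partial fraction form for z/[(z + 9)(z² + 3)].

Linear + irreducible quadratic: α/(z + 9) + (βz + γ)/(z² + 3)


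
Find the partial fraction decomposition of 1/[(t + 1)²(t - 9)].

Cover-up at t=9: R = 1/(9 + 1)² = 1/100. Cover-up at t=-1: Q = 1/(-1 - 9) = -1/10. Comparing t² coeff: P = -R = -1/100
Result: (-1/100)/(t + 1) - (1/10)/(t + 1)² + (1/100)/(t - 9)


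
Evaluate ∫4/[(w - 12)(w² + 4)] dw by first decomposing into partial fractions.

Cover-up at w=12: P = 4/(12²+4) = 1/37. Coeff matching: Q = -1/37, R = -12/37. Decomposition: (1/37)/(w - 12) - ((1/37)w + 12/37)/(w² + 4). Integrate: linear → ln, quadratic → (1/2)ln + arctan: (1/37) ln|(w - 12)| - (1/74) ln(w² + 4) - (6/37) arctan(w/2) + C


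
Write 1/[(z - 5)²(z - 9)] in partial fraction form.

Cover-up at z=9: C = 1/(9 - 5)² = 1/16. Cover-up at z=5: B = 1/(5 - 9) = -1/4. Comparing z² coeff: A = -C = -1/16
Result: (-1/16)/(z - 5) - (1/4)/(z - 5)² + (1/16)/(z - 9)


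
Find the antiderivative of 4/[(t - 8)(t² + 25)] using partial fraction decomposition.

Cover-up at t=8: A = 4/(8²+25) = 4/89. Coeff matching: B = -4/89, C = -32/89. Decomposition: (4/89)/(t - 8) - ((4/89)t + 32/89)/(t² + 25). Integrate: linear → ln, quadratic → (1/2)ln + arctan: (4/89) ln|(t - 8)| - (2/89) ln(t² + 25) - (32/445) arctan(t/5) + C


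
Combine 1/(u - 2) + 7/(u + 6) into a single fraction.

Common denominator (u - 2)(u + 6). Numerator: 1(u + 6) + 7(u - 2) = (u + 6) + (7u - 14) = 8u - 8
Result: (8u - 8)/[(u - 2)(u + 6)]


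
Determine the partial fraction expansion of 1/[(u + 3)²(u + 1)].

Cover-up at u=-1: C = 1/(-1 + 3)² = 1/4. Cover-up at u=-3: B = 1/(-3 + 1) = -1/2. Comparing u² coeff: A = -C = -1/4
Result: (-1/4)/(u + 3) - (1/2)/(u + 3)² + (1/4)/(u + 1)


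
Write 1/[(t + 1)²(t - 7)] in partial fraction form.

Cover-up at t=7: R = 1/(7 + 1)² = 1/64. Cover-up at t=-1: Q = 1/(-1 - 7) = -1/8. Comparing t² coeff: P = -R = -1/64
Result: (-1/64)/(t + 1) - (1/8)/(t + 1)² + (1/64)/(t - 7)


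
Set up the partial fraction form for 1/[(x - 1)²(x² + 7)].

Repeated linear + quadratic: P/(x - 1) + Q/(x - 1)² + (Rx + S)/(x² + 7)


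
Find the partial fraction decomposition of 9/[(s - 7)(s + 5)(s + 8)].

Using cover-up method: A = 1/20, B = -1/4, C = 1/5
Result: (1/20)/(s - 7) - (1/4)/(s + 5) + (1/5)/(s + 8)


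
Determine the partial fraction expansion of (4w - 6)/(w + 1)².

(4w - 6) = A(w + 1) + B. At w = -1: B = 4·(-1) - 6 = -10. Coeff of w: A = 4
Result: 4/(w + 1) - 10/(w + 1)²
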